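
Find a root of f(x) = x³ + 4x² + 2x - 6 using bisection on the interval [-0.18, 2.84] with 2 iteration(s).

f(x) = x³ + 4x² + 2x - 6
Initial interval: [-0.18, 2.84]

Iteration 1:
  c_1 = (-0.180000 + 2.840000)/2 = 1.330000
  f(c_1) = f(1.330000) = 6.088237
  f(a) × f(c) < 0, new interval: [-0.180000, 1.330000]
Iteration 2:
  c_2 = (-0.180000 + 1.330000)/2 = 0.575000
  f(c_2) = f(0.575000) = -3.337391
  f(a) × f(c) ≥ 0, new interval: [0.575000, 1.330000]

After 2 iteration(s), the approximation is c_2 = 0.575000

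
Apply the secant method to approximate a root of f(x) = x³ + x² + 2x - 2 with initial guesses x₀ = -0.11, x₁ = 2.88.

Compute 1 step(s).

f(x) = x³ + x² + 2x - 2
x₀ = -0.11, x₁ = 2.88

Secant formula: x_{n+1} = x_n - f(x_n)(x_n - x_{n-1})/(f(x_n) - f(x_{n-1}))

Iteration 1:
  f(-0.110000) = -2.209231
  f(2.880000) = 35.942272
  x_2 = 2.880000 - 35.942272×(2.880000 - (-0.110000))/(35.942272 - (-2.209231))
       = 0.063141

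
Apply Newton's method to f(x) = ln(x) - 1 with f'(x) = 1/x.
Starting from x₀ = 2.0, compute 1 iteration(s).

f(x) = ln(x) - 1
f'(x) = 1/x
x₀ = 2.0

Newton-Raphson formula: x_{n+1} = x_n - f(x_n)/f'(x_n)

Iteration 1:
  f(2.000000) = -0.306853
  f'(2.000000) = 0.500000
  x_1 = 2.000000 - (-0.306853)/0.500000 = 2.613706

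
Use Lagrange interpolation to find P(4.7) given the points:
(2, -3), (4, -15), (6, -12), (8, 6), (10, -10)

Lagrange interpolation formula:
P(x) = Σ yᵢ × Lᵢ(x)
where Lᵢ(x) = Π_{j≠i} (x - xⱼ)/(xᵢ - xⱼ)

L_0(4.7) = (4.7 - 4)/(2 - 4) × (4.7 - 6)/(2 - 6) × (4.7 - 8)/(2 - 8) × (4.7 - 10)/(2 - 10) = -0.041448
L_1(4.7) = (4.7 - 2)/(4 - 2) × (4.7 - 6)/(4 - 6) × (4.7 - 8)/(4 - 8) × (4.7 - 10)/(4 - 10) = 0.639478
L_2(4.7) = (4.7 - 2)/(6 - 2) × (4.7 - 4)/(6 - 4) × (4.7 - 8)/(6 - 8) × (4.7 - 10)/(6 - 10) = 0.516502
L_3(4.7) = (4.7 - 2)/(8 - 2) × (4.7 - 4)/(8 - 4) × (4.7 - 6)/(8 - 6) × (4.7 - 10)/(8 - 10) = -0.135647
L_4(4.7) = (4.7 - 2)/(10 - 2) × (4.7 - 4)/(10 - 4) × (4.7 - 6)/(10 - 6) × (4.7 - 8)/(10 - 8) = 0.021115

P(4.7) = (-3)×L_0(4.7) + (-15)×L_1(4.7) + (-12)×L_2(4.7) + 6×L_3(4.7) + (-10)×L_4(4.7)
P(4.7) = -16.690877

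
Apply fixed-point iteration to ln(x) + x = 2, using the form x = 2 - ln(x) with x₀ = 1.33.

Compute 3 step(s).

Equation: ln(x) + x = 2
Fixed-point form: x = 2 - ln(x)
x₀ = 1.33

x_1 = g(1.330000) = 1.714821
x_2 = g(1.714821) = 1.460691
x_3 = g(1.460691) = 1.621090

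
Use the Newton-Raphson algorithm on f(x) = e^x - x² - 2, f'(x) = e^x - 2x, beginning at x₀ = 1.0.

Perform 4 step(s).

f(x) = e^x - x² - 2
f'(x) = e^x - 2x
x₀ = 1.0

Newton-Raphson formula: x_{n+1} = x_n - f(x_n)/f'(x_n)

Iteration 1:
  f(1.000000) = -0.281718
  f'(1.000000) = 0.718282
  x_1 = 1.000000 - (-0.281718)/0.718282 = 1.392211
Iteration 2:
  f(1.392211) = 0.085485
  f'(1.392211) = 1.239315
  x_2 = 1.392211 - 0.085485/1.239315 = 1.323233
Iteration 3:
  f(1.323233) = 0.004598
  f'(1.323233) = 1.109078
  x_3 = 1.323233 - 0.004598/1.109078 = 1.319087
Iteration 4:
  f(1.319087) = 0.000015
  f'(1.319087) = 1.101832
  x_4 = 1.319087 - 0.000015/1.101832 = 1.319074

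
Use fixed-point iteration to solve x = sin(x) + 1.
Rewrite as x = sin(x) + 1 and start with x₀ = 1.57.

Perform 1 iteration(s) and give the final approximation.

Equation: x = sin(x) + 1
Fixed-point form: x = sin(x) + 1
x₀ = 1.57

x_1 = g(1.570000) = 2.000000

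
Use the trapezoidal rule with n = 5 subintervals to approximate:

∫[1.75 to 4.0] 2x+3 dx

f(x) = 2x+3
a = 1.75, b = 4.0, n = 5
h = (b - a)/n = 0.450000

Trapezoidal rule: (h/2)[f(x₀) + 2f(x₁) + 2f(x₂) + ... + f(xₙ)]

x_0 = 1.7500, f(x_0) = 6.500000, coefficient = 1
x_1 = 2.2000, f(x_1) = 7.400000, coefficient = 2
x_2 = 2.6500, f(x_2) = 8.300000, coefficient = 2
x_3 = 3.1000, f(x_3) = 9.200000, coefficient = 2
x_4 = 3.5500, f(x_4) = 10.100000, coefficient = 2
x_5 = 4.0000, f(x_5) = 11.000000, coefficient = 1

I ≈ (0.450000/2) × 87.500000 = 19.687500
Exact value: 19.687500
Error: 0.000000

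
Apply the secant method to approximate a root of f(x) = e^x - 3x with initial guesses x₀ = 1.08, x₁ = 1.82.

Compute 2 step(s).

f(x) = e^x - 3x
x₀ = 1.08, x₁ = 1.82

Secant formula: x_{n+1} = x_n - f(x_n)(x_n - x_{n-1})/(f(x_n) - f(x_{n-1}))

Iteration 1:
  f(1.080000) = -0.295320
  f(1.820000) = 0.711858
  x_2 = 1.820000 - 0.711858×(1.820000 - 1.080000)/(0.711858 - (-0.295320))
       = 1.296979
Iteration 2:
  f(1.820000) = 0.711858
  f(1.296979) = -0.232708
  x_3 = 1.296979 - (-0.232708)×(1.296979 - 1.820000)/(-0.232708 - 0.711858)
       = 1.425833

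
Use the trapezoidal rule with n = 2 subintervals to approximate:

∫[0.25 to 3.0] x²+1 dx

f(x) = x²+1
a = 0.25, b = 3.0, n = 2
h = (b - a)/n = 1.375000

Trapezoidal rule: (h/2)[f(x₀) + 2f(x₁) + 2f(x₂) + ... + f(xₙ)]

x_0 = 0.2500, f(x_0) = 1.062500, coefficient = 1
x_1 = 1.6250, f(x_1) = 3.640625, coefficient = 2
x_2 = 3.0000, f(x_2) = 10.000000, coefficient = 1

I ≈ (1.375000/2) × 18.343750 = 12.611328
Exact value: 11.744792
Error: 0.866536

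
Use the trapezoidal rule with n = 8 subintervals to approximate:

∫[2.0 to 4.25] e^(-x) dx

f(x) = e^(-x)
a = 2.0, b = 4.25, n = 8
h = (b - a)/n = 0.281250

Trapezoidal rule: (h/2)[f(x₀) + 2f(x₁) + 2f(x₂) + ... + f(xₙ)]

x_0 = 2.0000, f(x_0) = 0.135335, coefficient = 1
x_1 = 2.2812, f(x_1) = 0.102156, coefficient = 2
x_2 = 2.5625, f(x_2) = 0.077112, coefficient = 2
x_3 = 2.8438, f(x_3) = 0.058207, coefficient = 2
x_4 = 3.1250, f(x_4) = 0.043937, coefficient = 2
x_5 = 3.4062, f(x_5) = 0.033165, coefficient = 2
x_6 = 3.6875, f(x_6) = 0.025035, coefficient = 2
x_7 = 3.9688, f(x_7) = 0.018897, coefficient = 2
x_8 = 4.2500, f(x_8) = 0.014264, coefficient = 1

I ≈ (0.281250/2) × 0.866617 = 0.121868
Exact value: 0.121071
Error: 0.000797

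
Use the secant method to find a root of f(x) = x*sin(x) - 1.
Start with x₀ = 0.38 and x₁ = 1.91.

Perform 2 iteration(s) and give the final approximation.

f(x) = x*sin(x) - 1
x₀ = 0.38, x₁ = 1.91

Secant formula: x_{n+1} = x_n - f(x_n)(x_n - x_{n-1})/(f(x_n) - f(x_{n-1}))

Iteration 1:
  f(0.380000) = -0.859050
  f(1.910000) = 0.801168
  x_2 = 1.910000 - 0.801168×(1.910000 - 0.380000)/(0.801168 - (-0.859050))
       = 1.171671
Iteration 2:
  f(1.910000) = 0.801168
  f(1.171671) = 0.079579
  x_3 = 1.171671 - 0.079579×(1.171671 - 1.910000)/(0.079579 - 0.801168)
       = 1.090246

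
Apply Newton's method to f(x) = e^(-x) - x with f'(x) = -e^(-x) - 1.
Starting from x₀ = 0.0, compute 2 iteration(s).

f(x) = e^(-x) - x
f'(x) = -e^(-x) - 1
x₀ = 0.0

Newton-Raphson formula: x_{n+1} = x_n - f(x_n)/f'(x_n)

Iteration 1:
  f(0.000000) = 1.000000
  f'(0.000000) = -2.000000
  x_1 = 0.000000 - 1.000000/(-2.000000) = 0.500000
Iteration 2:
  f(0.500000) = 0.106531
  f'(0.500000) = -1.606531
  x_2 = 0.500000 - 0.106531/(-1.606531) = 0.566311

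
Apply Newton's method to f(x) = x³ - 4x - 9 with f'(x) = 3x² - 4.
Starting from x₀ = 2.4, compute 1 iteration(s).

f(x) = x³ - 4x - 9
f'(x) = 3x² - 4
x₀ = 2.4

Newton-Raphson formula: x_{n+1} = x_n - f(x_n)/f'(x_n)

Iteration 1:
  f(2.400000) = -4.776000
  f'(2.400000) = 13.280000
  x_1 = 2.400000 - (-4.776000)/13.280000 = 2.759639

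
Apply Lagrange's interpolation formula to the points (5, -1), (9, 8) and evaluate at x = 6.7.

Lagrange interpolation formula:
P(x) = Σ yᵢ × Lᵢ(x)
where Lᵢ(x) = Π_{j≠i} (x - xⱼ)/(xᵢ - xⱼ)

L_0(6.7) = (6.7 - 9)/(5 - 9) = 0.575000
L_1(6.7) = (6.7 - 5)/(9 - 5) = 0.425000

P(6.7) = (-1)×L_0(6.7) + 8×L_1(6.7)
P(6.7) = 2.825000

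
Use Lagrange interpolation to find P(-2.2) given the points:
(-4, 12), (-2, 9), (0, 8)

Lagrange interpolation formula:
P(x) = Σ yᵢ × Lᵢ(x)
where Lᵢ(x) = Π_{j≠i} (x - xⱼ)/(xᵢ - xⱼ)

L_0(-2.2) = (-2.2 - (-2))/(-4 - (-2)) × (-2.2 - 0)/(-4 - 0) = 0.055000
L_1(-2.2) = (-2.2 - (-4))/(-2 - (-4)) × (-2.2 - 0)/(-2 - 0) = 0.990000
L_2(-2.2) = (-2.2 - (-4))/(0 - (-4)) × (-2.2 - (-2))/(0 - (-2)) = -0.045000

P(-2.2) = 12×L_0(-2.2) + 9×L_1(-2.2) + 8×L_2(-2.2)
P(-2.2) = 9.210000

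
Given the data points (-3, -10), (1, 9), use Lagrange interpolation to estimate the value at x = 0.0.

Lagrange interpolation formula:
P(x) = Σ yᵢ × Lᵢ(x)
where Lᵢ(x) = Π_{j≠i} (x - xⱼ)/(xᵢ - xⱼ)

L_0(0.0) = (0.0 - 1)/(-3 - 1) = 0.250000
L_1(0.0) = (0.0 - (-3))/(1 - (-3)) = 0.750000

P(0.0) = (-10)×L_0(0.0) + 9×L_1(0.0)
P(0.0) = 4.250000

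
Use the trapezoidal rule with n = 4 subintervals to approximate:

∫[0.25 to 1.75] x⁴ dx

f(x) = x⁴
a = 0.25, b = 1.75, n = 4
h = (b - a)/n = 0.375000

Trapezoidal rule: (h/2)[f(x₀) + 2f(x₁) + 2f(x₂) + ... + f(xₙ)]

x_0 = 0.2500, f(x_0) = 0.003906, coefficient = 1
x_1 = 0.6250, f(x_1) = 0.152588, coefficient = 2
x_2 = 1.0000, f(x_2) = 1.000000, coefficient = 2
x_3 = 1.3750, f(x_3) = 3.574463, coefficient = 2
x_4 = 1.7500, f(x_4) = 9.378906, coefficient = 1

I ≈ (0.375000/2) × 18.836914 = 3.531921
Exact value: 3.282422
Error: 0.249500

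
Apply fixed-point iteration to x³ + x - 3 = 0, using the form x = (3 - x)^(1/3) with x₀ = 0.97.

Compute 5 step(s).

Equation: x³ + x - 3 = 0
Fixed-point form: x = (3 - x)^(1/3)
x₀ = 0.97

x_1 = g(0.970000) = 1.266189
x_2 = g(1.266189) = 1.201344
x_3 = g(1.201344) = 1.216138
x_4 = g(1.216138) = 1.212794
x_5 = g(1.212794) = 1.213551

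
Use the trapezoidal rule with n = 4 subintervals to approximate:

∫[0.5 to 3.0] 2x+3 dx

f(x) = 2x+3
a = 0.5, b = 3.0, n = 4
h = (b - a)/n = 0.625000

Trapezoidal rule: (h/2)[f(x₀) + 2f(x₁) + 2f(x₂) + ... + f(xₙ)]

x_0 = 0.5000, f(x_0) = 4.000000, coefficient = 1
x_1 = 1.1250, f(x_1) = 5.250000, coefficient = 2
x_2 = 1.7500, f(x_2) = 6.500000, coefficient = 2
x_3 = 2.3750, f(x_3) = 7.750000, coefficient = 2
x_4 = 3.0000, f(x_4) = 9.000000, coefficient = 1

I ≈ (0.625000/2) × 52.000000 = 16.250000
Exact value: 16.250000
Error: 0.000000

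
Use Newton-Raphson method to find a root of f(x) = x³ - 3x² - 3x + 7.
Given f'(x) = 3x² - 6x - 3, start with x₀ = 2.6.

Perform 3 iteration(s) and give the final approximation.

f(x) = x³ - 3x² - 3x + 7
f'(x) = 3x² - 6x - 3
x₀ = 2.6

Newton-Raphson formula: x_{n+1} = x_n - f(x_n)/f'(x_n)

Iteration 1:
  f(2.600000) = -3.504000
  f'(2.600000) = 1.680000
  x_1 = 2.600000 - (-3.504000)/1.680000 = 4.685714
Iteration 2:
  f(4.685714) = 29.954262
  f'(4.685714) = 34.753469
  x_2 = 4.685714 - 29.954262/34.753469 = 3.823807
Iteration 3:
  f(3.823807) = 7.573876
  f'(3.823807) = 17.921661
  x_3 = 3.823807 - 7.573876/17.921661 = 3.401197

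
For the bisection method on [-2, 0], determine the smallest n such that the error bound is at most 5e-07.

We need (b-a)/2^n ≤ 5e-07
(0 - (-2))/2^n ≤ 5e-07
2/2^n ≤ 5e-07
2^n ≥ 4000000
n ≥ log₂(4000000) = 21.93
n ≥ 22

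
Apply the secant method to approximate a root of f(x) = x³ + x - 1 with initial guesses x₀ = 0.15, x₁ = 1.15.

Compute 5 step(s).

f(x) = x³ + x - 1
x₀ = 0.15, x₁ = 1.15

Secant formula: x_{n+1} = x_n - f(x_n)(x_n - x_{n-1})/(f(x_n) - f(x_{n-1}))

Iteration 1:
  f(0.150000) = -0.846625
  f(1.150000) = 1.670875
  x_2 = 1.150000 - 1.670875×(1.150000 - 0.150000)/(1.670875 - (-0.846625))
       = 0.486296
Iteration 2:
  f(1.150000) = 1.670875
  f(0.486296) = -0.398703
  x_3 = 0.486296 - (-0.398703)×(0.486296 - 1.150000)/(-0.398703 - 1.670875)
       = 0.614158
Iteration 3:
  f(0.486296) = -0.398703
  f(0.614158) = -0.154187
  x_4 = 0.614158 - (-0.154187)×(0.614158 - 0.486296)/(-0.154187 - (-0.398703))
       = 0.694786
Iteration 4:
  f(0.614158) = -0.154187
  f(0.694786) = 0.030178
  x_5 = 0.694786 - 0.030178×(0.694786 - 0.614158)/(0.030178 - (-0.154187))
       = 0.681588
Iteration 5:
  f(0.694786) = 0.030178
  f(0.681588) = -0.001771
  x_6 = 0.681588 - (-0.001771)×(0.681588 - 0.694786)/(-0.001771 - 0.030178)
       = 0.682320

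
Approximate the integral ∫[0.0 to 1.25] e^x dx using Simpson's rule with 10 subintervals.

f(x) = e^x
a = 0.0, b = 1.25, n = 10
h = (b - a)/n = 0.125000

Simpson's rule: (h/3)[f(x₀) + 4f(x₁) + 2f(x₂) + ... + f(xₙ)]

x_0 = 0.0000, f(x_0) = 1.000000, coefficient = 1
x_1 = 0.1250, f(x_1) = 1.133148, coefficient = 4
x_2 = 0.2500, f(x_2) = 1.284025, coefficient = 2
x_3 = 0.3750, f(x_3) = 1.454991, coefficient = 4
x_4 = 0.5000, f(x_4) = 1.648721, coefficient = 2
x_5 = 0.6250, f(x_5) = 1.868246, coefficient = 4
x_6 = 0.7500, f(x_6) = 2.117000, coefficient = 2
x_7 = 0.8750, f(x_7) = 2.398875, coefficient = 4
x_8 = 1.0000, f(x_8) = 2.718282, coefficient = 2
x_9 = 1.1250, f(x_9) = 3.080217, coefficient = 4
x_10 = 1.2500, f(x_10) = 3.490343, coefficient = 1

I ≈ (0.125000/3) × 59.768312 = 2.490346
Exact value: 2.490343
Error: 0.000003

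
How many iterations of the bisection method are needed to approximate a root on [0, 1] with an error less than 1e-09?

We need (b-a)/2^n ≤ 1e-09
(1 - 0)/2^n ≤ 1e-09
1/2^n ≤ 1e-09
2^n ≥ 1000000000
n ≥ log₂(1000000000) = 29.90
n ≥ 30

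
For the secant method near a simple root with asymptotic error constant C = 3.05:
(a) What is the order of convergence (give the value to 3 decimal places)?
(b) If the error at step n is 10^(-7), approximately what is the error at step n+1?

(a) Secant method has superlinear convergence with order φ = (1+√5)/2 ≈ 1.618.
    This means |e_{n+1}| ≈ C|e_n|^1.618.

(b) With |e_n| = 10^(-7) and C = 3.05:
    |e_{n+1}| ≈ 3.05 × (10^(-7))^1.618 = 3.05 × 10^(-11.33)

(a) ≈ 1.618 (golden ratio); (b) |e_{n+1}| ≈ 1.439e-11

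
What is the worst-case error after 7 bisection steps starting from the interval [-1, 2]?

Bisection error bound: |error| ≤ (b-a)/2^n
|error| ≤ (2 - (-1))/2^7 = 3/2^7
|error| ≤ 0.0234375000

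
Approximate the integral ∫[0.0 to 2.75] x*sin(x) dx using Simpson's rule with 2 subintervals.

f(x) = x*sin(x)
a = 0.0, b = 2.75, n = 2
h = (b - a)/n = 1.375000

Simpson's rule: (h/3)[f(x₀) + 4f(x₁) + 2f(x₂) + ... + f(xₙ)]

x_0 = 0.0000, f(x_0) = 0.000000, coefficient = 1
x_1 = 1.3750, f(x_1) = 1.348728, coefficient = 4
x_2 = 2.7500, f(x_2) = 1.049568, coefficient = 1

I ≈ (1.375000/3) × 6.444480 = 2.953720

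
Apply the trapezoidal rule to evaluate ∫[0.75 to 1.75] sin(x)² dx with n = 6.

f(x) = sin(x)²
a = 0.75, b = 1.75, n = 6
h = (b - a)/n = 0.166667

Trapezoidal rule: (h/2)[f(x₀) + 2f(x₁) + 2f(x₂) + ... + f(xₙ)]

x_0 = 0.7500, f(x_0) = 0.464631, coefficient = 1
x_1 = 0.9167, f(x_1) = 0.629766, coefficient = 2
x_2 = 1.0833, f(x_2) = 0.780615, coefficient = 2
x_3 = 1.2500, f(x_3) = 0.900572, coefficient = 2
x_4 = 1.4167, f(x_4) = 0.976432, coefficient = 2
x_5 = 1.5833, f(x_5) = 0.999843, coefficient = 2
x_6 = 1.7500, f(x_6) = 0.968228, coefficient = 1

I ≈ (0.166667/2) × 10.007313 = 0.833943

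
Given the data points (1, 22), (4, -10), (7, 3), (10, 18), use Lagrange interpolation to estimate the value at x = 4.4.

Lagrange interpolation formula:
P(x) = Σ yᵢ × Lᵢ(x)
where Lᵢ(x) = Π_{j≠i} (x - xⱼ)/(xᵢ - xⱼ)

L_0(4.4) = (4.4 - 4)/(1 - 4) × (4.4 - 7)/(1 - 7) × (4.4 - 10)/(1 - 10) = -0.035951
L_1(4.4) = (4.4 - 1)/(4 - 1) × (4.4 - 7)/(4 - 7) × (4.4 - 10)/(4 - 10) = 0.916741
L_2(4.4) = (4.4 - 1)/(7 - 1) × (4.4 - 4)/(7 - 4) × (4.4 - 10)/(7 - 10) = 0.141037
L_3(4.4) = (4.4 - 1)/(10 - 1) × (4.4 - 4)/(10 - 4) × (4.4 - 7)/(10 - 7) = -0.021827

P(4.4) = 22×L_0(4.4) + (-10)×L_1(4.4) + 3×L_2(4.4) + 18×L_3(4.4)
P(4.4) = -9.928099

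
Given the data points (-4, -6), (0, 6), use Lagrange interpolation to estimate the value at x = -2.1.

Lagrange interpolation formula:
P(x) = Σ yᵢ × Lᵢ(x)
where Lᵢ(x) = Π_{j≠i} (x - xⱼ)/(xᵢ - xⱼ)

L_0(-2.1) = (-2.1 - 0)/(-4 - 0) = 0.525000
L_1(-2.1) = (-2.1 - (-4))/(0 - (-4)) = 0.475000

P(-2.1) = (-6)×L_0(-2.1) + 6×L_1(-2.1)
P(-2.1) = -0.300000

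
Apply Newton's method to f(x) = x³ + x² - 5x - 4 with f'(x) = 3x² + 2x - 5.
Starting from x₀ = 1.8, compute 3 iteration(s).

f(x) = x³ + x² - 5x - 4
f'(x) = 3x² + 2x - 5
x₀ = 1.8

Newton-Raphson formula: x_{n+1} = x_n - f(x_n)/f'(x_n)

Iteration 1:
  f(1.800000) = -3.928000
  f'(1.800000) = 8.320000
  x_1 = 1.800000 - (-3.928000)/8.320000 = 2.272115
Iteration 2:
  f(2.272115) = 1.531746
  f'(2.272115) = 15.031756
  x_2 = 2.272115 - 1.531746/15.031756 = 2.170215
Iteration 3:
  f(2.170215) = 0.080105
  f'(2.170215) = 13.469925
  x_3 = 2.170215 - 0.080105/13.469925 = 2.164268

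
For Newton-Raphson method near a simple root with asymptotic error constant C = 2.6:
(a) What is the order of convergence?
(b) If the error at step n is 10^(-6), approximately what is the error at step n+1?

(a) Newton-Raphson has quadratic (order 2) convergence near simple roots.
    This means |e_{n+1}| ≈ C|e_n|².

(b) With |e_n| = 10^(-6) and C = 2.6:
    |e_{n+1}| ≈ 2.6 × (10^(-6))² = 2.6 × 10^(-12)

(a) 2 (quadratic); (b) |e_{n+1}| ≈ 2.600e-12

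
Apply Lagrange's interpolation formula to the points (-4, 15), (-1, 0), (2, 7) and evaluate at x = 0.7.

Lagrange interpolation formula:
P(x) = Σ yᵢ × Lᵢ(x)
where Lᵢ(x) = Π_{j≠i} (x - xⱼ)/(xᵢ - xⱼ)

L_0(0.7) = (0.7 - (-1))/(-4 - (-1)) × (0.7 - 2)/(-4 - 2) = -0.122778
L_1(0.7) = (0.7 - (-4))/(-1 - (-4)) × (0.7 - 2)/(-1 - 2) = 0.678889
L_2(0.7) = (0.7 - (-4))/(2 - (-4)) × (0.7 - (-1))/(2 - (-1)) = 0.443889

P(0.7) = 15×L_0(0.7) + 0×L_1(0.7) + 7×L_2(0.7)
P(0.7) = 1.265556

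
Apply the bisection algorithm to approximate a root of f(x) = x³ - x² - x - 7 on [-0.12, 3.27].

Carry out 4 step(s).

f(x) = x³ - x² - x - 7
Initial interval: [-0.12, 3.27]

Iteration 1:
  c_1 = (-0.120000 + 3.270000)/2 = 1.575000
  f(c_1) = f(1.575000) = -7.148641
  f(a) × f(c) ≥ 0, new interval: [1.575000, 3.270000]
Iteration 2:
  c_2 = (1.575000 + 3.270000)/2 = 2.422500
  f(c_2) = f(2.422500) = -1.074550
  f(a) × f(c) ≥ 0, new interval: [2.422500, 3.270000]
Iteration 3:
  c_3 = (2.422500 + 3.270000)/2 = 2.846250
  f(c_3) = f(2.846250) = 5.110478
  f(a) × f(c) < 0, new interval: [2.422500, 2.846250]
Iteration 4:
  c_4 = (2.422500 + 2.846250)/2 = 2.634375
  f(c_4) = f(2.634375) = 1.708076
  f(a) × f(c) < 0, new interval: [2.422500, 2.634375]

After 4 iteration(s), the approximation is c_4 = 2.634375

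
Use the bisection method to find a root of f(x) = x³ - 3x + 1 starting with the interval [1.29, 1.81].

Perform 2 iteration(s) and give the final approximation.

f(x) = x³ - 3x + 1
Initial interval: [1.29, 1.81]

Iteration 1:
  c_1 = (1.290000 + 1.810000)/2 = 1.550000
  f(c_1) = f(1.550000) = 0.073875
  f(a) × f(c) < 0, new interval: [1.290000, 1.550000]
Iteration 2:
  c_2 = (1.290000 + 1.550000)/2 = 1.420000
  f(c_2) = f(1.420000) = -0.396712
  f(a) × f(c) ≥ 0, new interval: [1.420000, 1.550000]

After 2 iteration(s), the approximation is c_2 = 1.420000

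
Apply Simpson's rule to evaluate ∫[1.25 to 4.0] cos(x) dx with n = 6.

f(x) = cos(x)
a = 1.25, b = 4.0, n = 6
h = (b - a)/n = 0.458333

Simpson's rule: (h/3)[f(x₀) + 4f(x₁) + 2f(x₂) + ... + f(xₙ)]

x_0 = 1.2500, f(x_0) = 0.315322, coefficient = 1
x_1 = 1.7083, f(x_1) = -0.137104, coefficient = 4
x_2 = 2.1667, f(x_2) = -0.561229, coefficient = 2
x_3 = 2.6250, f(x_3) = -0.869507, coefficient = 4
x_4 = 3.0833, f(x_4) = -0.998303, coefficient = 2
x_5 = 3.5417, f(x_5) = -0.921032, coefficient = 4
x_6 = 4.0000, f(x_6) = -0.653644, coefficient = 1

I ≈ (0.458333/3) × -11.167959 = -1.706216
Exact value: -1.705787
Error: 0.000429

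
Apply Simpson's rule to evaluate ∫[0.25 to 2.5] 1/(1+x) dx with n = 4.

f(x) = 1/(1+x)
a = 0.25, b = 2.5, n = 4
h = (b - a)/n = 0.562500

Simpson's rule: (h/3)[f(x₀) + 4f(x₁) + 2f(x₂) + ... + f(xₙ)]

x_0 = 0.2500, f(x_0) = 0.800000, coefficient = 1
x_1 = 0.8125, f(x_1) = 0.551724, coefficient = 4
x_2 = 1.3750, f(x_2) = 0.421053, coefficient = 2
x_3 = 1.9375, f(x_3) = 0.340426, coefficient = 4
x_4 = 2.5000, f(x_4) = 0.285714, coefficient = 1

I ≈ (0.562500/3) × 5.496418 = 1.030578
Exact value: 1.029619
Error: 0.000959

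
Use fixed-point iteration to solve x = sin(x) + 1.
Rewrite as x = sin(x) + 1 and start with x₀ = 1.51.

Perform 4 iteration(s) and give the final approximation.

Equation: x = sin(x) + 1
Fixed-point form: x = sin(x) + 1
x₀ = 1.51

x_1 = g(1.510000) = 1.998152
x_2 = g(1.998152) = 1.910065
x_3 = g(1.910065) = 1.942998
x_4 = g(1.942998) = 1.931529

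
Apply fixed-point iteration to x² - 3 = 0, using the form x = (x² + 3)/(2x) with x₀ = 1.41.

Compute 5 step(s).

Equation: x² - 3 = 0
Fixed-point form: x = (x² + 3)/(2x)
x₀ = 1.41

x_1 = g(1.410000) = 1.768830
x_2 = g(1.768830) = 1.732433
x_3 = g(1.732433) = 1.732051
x_4 = g(1.732051) = 1.732051
x_5 = g(1.732051) = 1.732051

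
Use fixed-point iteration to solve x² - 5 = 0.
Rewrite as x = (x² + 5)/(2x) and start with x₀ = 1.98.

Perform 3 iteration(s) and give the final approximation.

Equation: x² - 5 = 0
Fixed-point form: x = (x² + 5)/(2x)
x₀ = 1.98

x_1 = g(1.980000) = 2.252626
x_2 = g(2.252626) = 2.236129
x_3 = g(2.236129) = 2.236068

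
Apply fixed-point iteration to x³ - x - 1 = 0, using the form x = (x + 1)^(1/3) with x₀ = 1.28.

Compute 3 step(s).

Equation: x³ - x - 1 = 0
Fixed-point form: x = (x + 1)^(1/3)
x₀ = 1.28

x_1 = g(1.280000) = 1.316169
x_2 = g(1.316169) = 1.323092
x_3 = g(1.323092) = 1.324409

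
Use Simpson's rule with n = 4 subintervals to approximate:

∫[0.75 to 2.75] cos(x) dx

f(x) = cos(x)
a = 0.75, b = 2.75, n = 4
h = (b - a)/n = 0.500000

Simpson's rule: (h/3)[f(x₀) + 4f(x₁) + 2f(x₂) + ... + f(xₙ)]

x_0 = 0.7500, f(x_0) = 0.731689, coefficient = 1
x_1 = 1.2500, f(x_1) = 0.315322, coefficient = 4
x_2 = 1.7500, f(x_2) = -0.178246, coefficient = 2
x_3 = 2.2500, f(x_3) = -0.628174, coefficient = 4
x_4 = 2.7500, f(x_4) = -0.924302, coefficient = 1

I ≈ (0.500000/3) × -1.800511 = -0.300085
Exact value: -0.299978
Error: 0.000107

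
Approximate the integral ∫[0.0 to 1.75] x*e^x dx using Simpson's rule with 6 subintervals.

f(x) = x*e^x
a = 0.0, b = 1.75, n = 6
h = (b - a)/n = 0.291667

Simpson's rule: (h/3)[f(x₀) + 4f(x₁) + 2f(x₂) + ... + f(xₙ)]

x_0 = 0.0000, f(x_0) = 0.000000, coefficient = 1
x_1 = 0.2917, f(x_1) = 0.390442, coefficient = 4
x_2 = 0.5833, f(x_2) = 1.045334, coefficient = 2
x_3 = 0.8750, f(x_3) = 2.099016, coefficient = 4
x_4 = 1.1667, f(x_4) = 3.746482, coefficient = 2
x_5 = 1.4583, f(x_5) = 6.269067, coefficient = 4
x_6 = 1.7500, f(x_6) = 10.070555, coefficient = 1

I ≈ (0.291667/3) × 54.688286 = 5.316917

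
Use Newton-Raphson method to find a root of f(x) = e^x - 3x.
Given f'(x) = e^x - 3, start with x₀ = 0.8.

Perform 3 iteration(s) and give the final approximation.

f(x) = e^x - 3x
f'(x) = e^x - 3
x₀ = 0.8

Newton-Raphson formula: x_{n+1} = x_n - f(x_n)/f'(x_n)

Iteration 1:
  f(0.800000) = -0.174459
  f'(0.800000) = -0.774459
  x_1 = 0.800000 - (-0.174459)/(-0.774459) = 0.574734
Iteration 2:
  f(0.574734) = 0.052456
  f'(0.574734) = -1.223342
  x_2 = 0.574734 - 0.052456/(-1.223342) = 0.617613
Iteration 3:
  f(0.617613) = 0.001657
  f'(0.617613) = -1.145504
  x_3 = 0.617613 - 0.001657/(-1.145504) = 0.619060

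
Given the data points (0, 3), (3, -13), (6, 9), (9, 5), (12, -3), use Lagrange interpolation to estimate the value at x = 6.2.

Lagrange interpolation formula:
P(x) = Σ yᵢ × Lᵢ(x)
where Lᵢ(x) = Π_{j≠i} (x - xⱼ)/(xᵢ - xⱼ)

L_0(6.2) = (6.2 - 3)/(0 - 3) × (6.2 - 6)/(0 - 6) × (6.2 - 9)/(0 - 9) × (6.2 - 12)/(0 - 12) = 0.005347
L_1(6.2) = (6.2 - 0)/(3 - 0) × (6.2 - 6)/(3 - 6) × (6.2 - 9)/(3 - 9) × (6.2 - 12)/(3 - 12) = -0.041435
L_2(6.2) = (6.2 - 0)/(6 - 0) × (6.2 - 3)/(6 - 3) × (6.2 - 9)/(6 - 9) × (6.2 - 12)/(6 - 12) = 0.994449
L_3(6.2) = (6.2 - 0)/(9 - 0) × (6.2 - 3)/(9 - 3) × (6.2 - 6)/(9 - 6) × (6.2 - 12)/(9 - 12) = 0.047355
L_4(6.2) = (6.2 - 0)/(12 - 0) × (6.2 - 3)/(12 - 3) × (6.2 - 6)/(12 - 6) × (6.2 - 9)/(12 - 9) = -0.005715

P(6.2) = 3×L_0(6.2) + (-13)×L_1(6.2) + 9×L_2(6.2) + 5×L_3(6.2) + (-3)×L_4(6.2)
P(6.2) = 9.758663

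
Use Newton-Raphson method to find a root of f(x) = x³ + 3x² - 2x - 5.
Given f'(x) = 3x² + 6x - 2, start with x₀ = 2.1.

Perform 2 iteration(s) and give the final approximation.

f(x) = x³ + 3x² - 2x - 5
f'(x) = 3x² + 6x - 2
x₀ = 2.1

Newton-Raphson formula: x_{n+1} = x_n - f(x_n)/f'(x_n)

Iteration 1:
  f(2.100000) = 13.291000
  f'(2.100000) = 23.830000
  x_1 = 2.100000 - 13.291000/23.830000 = 1.542258
Iteration 2:
  f(1.542258) = 2.719511
  f'(1.542258) = 14.389222
  x_2 = 1.542258 - 2.719511/14.389222 = 1.353261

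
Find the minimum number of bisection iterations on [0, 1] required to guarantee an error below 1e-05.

We need (b-a)/2^n ≤ 1e-05
(1 - 0)/2^n ≤ 1e-05
1/2^n ≤ 1e-05
2^n ≥ 100000
n ≥ log₂(100000) = 16.61
n ≥ 17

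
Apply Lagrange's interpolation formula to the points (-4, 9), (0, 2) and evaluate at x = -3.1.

Lagrange interpolation formula:
P(x) = Σ yᵢ × Lᵢ(x)
where Lᵢ(x) = Π_{j≠i} (x - xⱼ)/(xᵢ - xⱼ)

L_0(-3.1) = (-3.1 - 0)/(-4 - 0) = 0.775000
L_1(-3.1) = (-3.1 - (-4))/(0 - (-4)) = 0.225000

P(-3.1) = 9×L_0(-3.1) + 2×L_1(-3.1)
P(-3.1) = 7.425000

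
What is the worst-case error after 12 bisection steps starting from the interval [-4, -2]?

Bisection error bound: |error| ≤ (b-a)/2^n
|error| ≤ (-2 - (-4))/2^12 = 2/2^12
|error| ≤ 0.0004882812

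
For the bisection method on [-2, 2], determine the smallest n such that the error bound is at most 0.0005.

We need (b-a)/2^n ≤ 0.0005
(2 - (-2))/2^n ≤ 0.0005
4/2^n ≤ 0.0005
2^n ≥ 8000
n ≥ log₂(8000) = 12.97
n ≥ 13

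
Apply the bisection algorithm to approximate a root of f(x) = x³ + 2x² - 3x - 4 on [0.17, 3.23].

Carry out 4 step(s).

f(x) = x³ + 2x² - 3x - 4
Initial interval: [0.17, 3.23]

Iteration 1:
  c_1 = (0.170000 + 3.230000)/2 = 1.700000
  f(c_1) = f(1.700000) = 1.593000
  f(a) × f(c) < 0, new interval: [0.170000, 1.700000]
Iteration 2:
  c_2 = (0.170000 + 1.700000)/2 = 0.935000
  f(c_2) = f(0.935000) = -4.239150
  f(a) × f(c) ≥ 0, new interval: [0.935000, 1.700000]
Iteration 3:
  c_3 = (0.935000 + 1.700000)/2 = 1.317500
  f(c_3) = f(1.317500) = -2.193963
  f(a) × f(c) ≥ 0, new interval: [1.317500, 1.700000]
Iteration 4:
  c_4 = (1.317500 + 1.700000)/2 = 1.508750
  f(c_4) = f(1.508750) = -0.539189
  f(a) × f(c) ≥ 0, new interval: [1.508750, 1.700000]

After 4 iteration(s), the approximation is c_4 = 1.508750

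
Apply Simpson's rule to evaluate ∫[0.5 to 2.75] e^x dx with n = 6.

f(x) = e^x
a = 0.5, b = 2.75, n = 6
h = (b - a)/n = 0.375000

Simpson's rule: (h/3)[f(x₀) + 4f(x₁) + 2f(x₂) + ... + f(xₙ)]

x_0 = 0.5000, f(x_0) = 1.648721, coefficient = 1
x_1 = 0.8750, f(x_1) = 2.398875, coefficient = 4
x_2 = 1.2500, f(x_2) = 3.490343, coefficient = 2
x_3 = 1.6250, f(x_3) = 5.078419, coefficient = 4
x_4 = 2.0000, f(x_4) = 7.389056, coefficient = 2
x_5 = 2.3750, f(x_5) = 10.751013, coefficient = 4
x_6 = 2.7500, f(x_6) = 15.642632, coefficient = 1

I ≈ (0.375000/3) × 111.963381 = 13.995423
Exact value: 13.993911
Error: 0.001512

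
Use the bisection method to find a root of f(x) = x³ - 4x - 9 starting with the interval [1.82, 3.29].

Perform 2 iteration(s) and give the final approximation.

f(x) = x³ - 4x - 9
Initial interval: [1.82, 3.29]

Iteration 1:
  c_1 = (1.820000 + 3.290000)/2 = 2.555000
  f(c_1) = f(2.555000) = -2.540896
  f(a) × f(c) ≥ 0, new interval: [2.555000, 3.290000]
Iteration 2:
  c_2 = (2.555000 + 3.290000)/2 = 2.922500
  f(c_2) = f(2.922500) = 4.271091
  f(a) × f(c) < 0, new interval: [2.555000, 2.922500]

After 2 iteration(s), the approximation is c_2 = 2.922500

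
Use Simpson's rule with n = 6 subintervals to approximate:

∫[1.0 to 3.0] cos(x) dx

f(x) = cos(x)
a = 1.0, b = 3.0, n = 6
h = (b - a)/n = 0.333333

Simpson's rule: (h/3)[f(x₀) + 4f(x₁) + 2f(x₂) + ... + f(xₙ)]

x_0 = 1.0000, f(x_0) = 0.540302, coefficient = 1
x_1 = 1.3333, f(x_1) = 0.235238, coefficient = 4
x_2 = 1.6667, f(x_2) = -0.095724, coefficient = 2
x_3 = 2.0000, f(x_3) = -0.416147, coefficient = 4
x_4 = 2.3333, f(x_4) = -0.690758, coefficient = 2
x_5 = 2.6667, f(x_5) = -0.889327, coefficient = 4
x_6 = 3.0000, f(x_6) = -0.989992, coefficient = 1

I ≈ (0.333333/3) × -6.303597 = -0.700400
Exact value: -0.700351
Error: 0.000049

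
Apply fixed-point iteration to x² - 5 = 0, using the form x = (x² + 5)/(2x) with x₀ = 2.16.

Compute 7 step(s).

Equation: x² - 5 = 0
Fixed-point form: x = (x² + 5)/(2x)
x₀ = 2.16

x_1 = g(2.160000) = 2.237407
x_2 = g(2.237407) = 2.236068
x_3 = g(2.236068) = 2.236068
x_4 = g(2.236068) = 2.236068
x_5 = g(2.236068) = 2.236068
x_6 = g(2.236068) = 2.236068
x_7 = g(2.236068) = 2.236068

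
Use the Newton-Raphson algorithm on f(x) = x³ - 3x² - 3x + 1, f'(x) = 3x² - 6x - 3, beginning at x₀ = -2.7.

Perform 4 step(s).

f(x) = x³ - 3x² - 3x + 1
f'(x) = 3x² - 6x - 3
x₀ = -2.7

Newton-Raphson formula: x_{n+1} = x_n - f(x_n)/f'(x_n)

Iteration 1:
  f(-2.700000) = -32.453000
  f'(-2.700000) = 35.070000
  x_1 = -2.700000 - (-32.453000)/35.070000 = -1.774622
Iteration 2:
  f(-1.774622) = -8.712774
  f'(-1.774622) = 17.095585
  x_2 = -1.774622 - (-8.712774)/17.095585 = -1.264972
Iteration 3:
  f(-1.264972) = -2.029693
  f'(-1.264972) = 9.390290
  x_3 = -1.264972 - (-2.029693)/9.390290 = -1.048824
Iteration 4:
  f(-1.048824) = -0.307360
  f'(-1.048824) = 6.593034
  x_4 = -1.048824 - (-0.307360)/6.593034 = -1.002205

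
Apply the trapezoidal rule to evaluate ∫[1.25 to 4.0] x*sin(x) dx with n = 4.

f(x) = x*sin(x)
a = 1.25, b = 4.0, n = 4
h = (b - a)/n = 0.687500

Trapezoidal rule: (h/2)[f(x₀) + 2f(x₁) + 2f(x₂) + ... + f(xₙ)]

x_0 = 1.2500, f(x_0) = 1.186231, coefficient = 1
x_1 = 1.9375, f(x_1) = 1.808684, coefficient = 2
x_2 = 2.6250, f(x_2) = 1.296541, coefficient = 2
x_3 = 3.3125, f(x_3) = -0.563379, coefficient = 2
x_4 = 4.0000, f(x_4) = -3.027210, coefficient = 1

I ≈ (0.687500/2) × 3.242713 = 1.114683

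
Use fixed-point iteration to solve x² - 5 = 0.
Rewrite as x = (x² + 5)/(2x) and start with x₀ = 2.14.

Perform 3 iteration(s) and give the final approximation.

Equation: x² - 5 = 0
Fixed-point form: x = (x² + 5)/(2x)
x₀ = 2.14

x_1 = g(2.140000) = 2.238224
x_2 = g(2.238224) = 2.236069
x_3 = g(2.236069) = 2.236068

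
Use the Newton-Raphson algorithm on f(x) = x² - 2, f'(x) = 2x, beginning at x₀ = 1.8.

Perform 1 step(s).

f(x) = x² - 2
f'(x) = 2x
x₀ = 1.8

Newton-Raphson formula: x_{n+1} = x_n - f(x_n)/f'(x_n)

Iteration 1:
  f(1.800000) = 1.240000
  f'(1.800000) = 3.600000
  x_1 = 1.800000 - 1.240000/3.600000 = 1.455556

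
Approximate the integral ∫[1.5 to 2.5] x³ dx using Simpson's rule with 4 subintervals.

f(x) = x³
a = 1.5, b = 2.5, n = 4
h = (b - a)/n = 0.250000

Simpson's rule: (h/3)[f(x₀) + 4f(x₁) + 2f(x₂) + ... + f(xₙ)]

x_0 = 1.5000, f(x_0) = 3.375000, coefficient = 1
x_1 = 1.7500, f(x_1) = 5.359375, coefficient = 4
x_2 = 2.0000, f(x_2) = 8.000000, coefficient = 2
x_3 = 2.2500, f(x_3) = 11.390625, coefficient = 4
x_4 = 2.5000, f(x_4) = 15.625000, coefficient = 1

I ≈ (0.250000/3) × 102.000000 = 8.500000
Exact value: 8.500000
Error: 0.000000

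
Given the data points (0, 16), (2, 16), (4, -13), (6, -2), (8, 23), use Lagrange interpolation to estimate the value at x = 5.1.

Lagrange interpolation formula:
P(x) = Σ yᵢ × Lᵢ(x)
where Lᵢ(x) = Π_{j≠i} (x - xⱼ)/(xᵢ - xⱼ)

L_0(5.1) = (5.1 - 2)/(0 - 2) × (5.1 - 4)/(0 - 4) × (5.1 - 6)/(0 - 6) × (5.1 - 8)/(0 - 8) = 0.023177
L_1(5.1) = (5.1 - 0)/(2 - 0) × (5.1 - 4)/(2 - 4) × (5.1 - 6)/(2 - 6) × (5.1 - 8)/(2 - 8) = -0.152522
L_2(5.1) = (5.1 - 0)/(4 - 0) × (5.1 - 2)/(4 - 2) × (5.1 - 6)/(4 - 6) × (5.1 - 8)/(4 - 8) = 0.644752
L_3(5.1) = (5.1 - 0)/(6 - 0) × (5.1 - 2)/(6 - 2) × (5.1 - 4)/(6 - 4) × (5.1 - 8)/(6 - 8) = 0.525353
L_4(5.1) = (5.1 - 0)/(8 - 0) × (5.1 - 2)/(8 - 2) × (5.1 - 4)/(8 - 4) × (5.1 - 6)/(8 - 6) = -0.040760

P(5.1) = 16×L_0(5.1) + 16×L_1(5.1) + (-13)×L_2(5.1) + (-2)×L_3(5.1) + 23×L_4(5.1)
P(5.1) = -12.439473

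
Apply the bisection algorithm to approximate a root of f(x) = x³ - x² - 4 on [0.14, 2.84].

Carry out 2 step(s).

f(x) = x³ - x² - 4
Initial interval: [0.14, 2.84]

Iteration 1:
  c_1 = (0.140000 + 2.840000)/2 = 1.490000
  f(c_1) = f(1.490000) = -2.912151
  f(a) × f(c) ≥ 0, new interval: [1.490000, 2.840000]
Iteration 2:
  c_2 = (1.490000 + 2.840000)/2 = 2.165000
  f(c_2) = f(2.165000) = 1.460617
  f(a) × f(c) < 0, new interval: [1.490000, 2.165000]

After 2 iteration(s), the approximation is c_2 = 2.165000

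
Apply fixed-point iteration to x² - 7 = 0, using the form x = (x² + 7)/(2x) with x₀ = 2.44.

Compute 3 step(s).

Equation: x² - 7 = 0
Fixed-point form: x = (x² + 7)/(2x)
x₀ = 2.44

x_1 = g(2.440000) = 2.654426
x_2 = g(2.654426) = 2.645765
x_3 = g(2.645765) = 2.645751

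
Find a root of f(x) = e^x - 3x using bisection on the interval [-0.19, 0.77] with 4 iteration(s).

f(x) = e^x - 3x
Initial interval: [-0.19, 0.77]

Iteration 1:
  c_1 = (-0.190000 + 0.770000)/2 = 0.290000
  f(c_1) = f(0.290000) = 0.466427
  f(a) × f(c) ≥ 0, new interval: [0.290000, 0.770000]
Iteration 2:
  c_2 = (0.290000 + 0.770000)/2 = 0.530000
  f(c_2) = f(0.530000) = 0.108932
  f(a) × f(c) ≥ 0, new interval: [0.530000, 0.770000]
Iteration 3:
  c_3 = (0.530000 + 0.770000)/2 = 0.650000
  f(c_3) = f(0.650000) = -0.034459
  f(a) × f(c) < 0, new interval: [0.530000, 0.650000]
Iteration 4:
  c_4 = (0.530000 + 0.650000)/2 = 0.590000
  f(c_4) = f(0.590000) = 0.033988
  f(a) × f(c) ≥ 0, new interval: [0.590000, 0.650000]

After 4 iteration(s), the approximation is c_4 = 0.590000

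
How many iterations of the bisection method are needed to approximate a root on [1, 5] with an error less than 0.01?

We need (b-a)/2^n ≤ 0.01
(5 - 1)/2^n ≤ 0.01
4/2^n ≤ 0.01
2^n ≥ 400
n ≥ log₂(400) = 8.64
n ≥ 9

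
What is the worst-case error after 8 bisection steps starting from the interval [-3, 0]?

Bisection error bound: |error| ≤ (b-a)/2^n
|error| ≤ (0 - (-3))/2^8 = 3/2^8
|error| ≤ 0.0117187500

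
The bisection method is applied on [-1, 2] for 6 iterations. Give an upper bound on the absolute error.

Bisection error bound: |error| ≤ (b-a)/2^n
|error| ≤ (2 - (-1))/2^6 = 3/2^6
|error| ≤ 0.0468750000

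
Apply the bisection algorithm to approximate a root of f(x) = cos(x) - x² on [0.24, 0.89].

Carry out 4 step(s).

f(x) = cos(x) - x²
Initial interval: [0.24, 0.89]

Iteration 1:
  c_1 = (0.240000 + 0.890000)/2 = 0.565000
  f(c_1) = f(0.565000) = 0.525364
  f(a) × f(c) ≥ 0, new interval: [0.565000, 0.890000]
Iteration 2:
  c_2 = (0.565000 + 0.890000)/2 = 0.727500
  f(c_2) = f(0.727500) = 0.217583
  f(a) × f(c) ≥ 0, new interval: [0.727500, 0.890000]
Iteration 3:
  c_3 = (0.727500 + 0.890000)/2 = 0.808750
  f(c_3) = f(0.808750) = 0.036327
  f(a) × f(c) ≥ 0, new interval: [0.808750, 0.890000]
Iteration 4:
  c_4 = (0.808750 + 0.890000)/2 = 0.849375
  f(c_4) = f(0.849375) = -0.060985
  f(a) × f(c) < 0, new interval: [0.808750, 0.849375]

After 4 iteration(s), the approximation is c_4 = 0.849375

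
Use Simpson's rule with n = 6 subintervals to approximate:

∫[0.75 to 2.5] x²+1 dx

f(x) = x²+1
a = 0.75, b = 2.5, n = 6
h = (b - a)/n = 0.291667

Simpson's rule: (h/3)[f(x₀) + 4f(x₁) + 2f(x₂) + ... + f(xₙ)]

x_0 = 0.7500, f(x_0) = 1.562500, coefficient = 1
x_1 = 1.0417, f(x_1) = 2.085069, coefficient = 4
x_2 = 1.3333, f(x_2) = 2.777778, coefficient = 2
x_3 = 1.6250, f(x_3) = 3.640625, coefficient = 4
x_4 = 1.9167, f(x_4) = 4.673611, coefficient = 2
x_5 = 2.2083, f(x_5) = 5.876736, coefficient = 4
x_6 = 2.5000, f(x_6) = 7.250000, coefficient = 1

I ≈ (0.291667/3) × 70.125000 = 6.817708
Exact value: 6.817708
Error: 0.000000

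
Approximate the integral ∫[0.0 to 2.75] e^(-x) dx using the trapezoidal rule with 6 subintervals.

f(x) = e^(-x)
a = 0.0, b = 2.75, n = 6
h = (b - a)/n = 0.458333

Trapezoidal rule: (h/2)[f(x₀) + 2f(x₁) + 2f(x₂) + ... + f(xₙ)]

x_0 = 0.0000, f(x_0) = 1.000000, coefficient = 1
x_1 = 0.4583, f(x_1) = 0.632337, coefficient = 2
x_2 = 0.9167, f(x_2) = 0.399850, coefficient = 2
x_3 = 1.3750, f(x_3) = 0.252840, coefficient = 2
x_4 = 1.8333, f(x_4) = 0.159880, coefficient = 2
x_5 = 2.2917, f(x_5) = 0.101098, coefficient = 2
x_6 = 2.7500, f(x_6) = 0.063928, coefficient = 1

I ≈ (0.458333/2) × 4.155935 = 0.952402
Exact value: 0.936072
Error: 0.016330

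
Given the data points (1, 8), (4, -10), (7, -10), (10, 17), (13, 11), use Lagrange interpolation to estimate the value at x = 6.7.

Lagrange interpolation formula:
P(x) = Σ yᵢ × Lᵢ(x)
where Lᵢ(x) = Π_{j≠i} (x - xⱼ)/(xᵢ - xⱼ)

L_0(6.7) = (6.7 - 4)/(1 - 4) × (6.7 - 7)/(1 - 7) × (6.7 - 10)/(1 - 10) × (6.7 - 13)/(1 - 13) = -0.008662
L_1(6.7) = (6.7 - 1)/(4 - 1) × (6.7 - 7)/(4 - 7) × (6.7 - 10)/(4 - 10) × (6.7 - 13)/(4 - 13) = 0.073150
L_2(6.7) = (6.7 - 1)/(7 - 1) × (6.7 - 4)/(7 - 4) × (6.7 - 10)/(7 - 10) × (6.7 - 13)/(7 - 13) = 0.987525
L_3(6.7) = (6.7 - 1)/(10 - 1) × (6.7 - 4)/(10 - 4) × (6.7 - 7)/(10 - 7) × (6.7 - 13)/(10 - 13) = -0.059850
L_4(6.7) = (6.7 - 1)/(13 - 1) × (6.7 - 4)/(13 - 4) × (6.7 - 7)/(13 - 7) × (6.7 - 10)/(13 - 10) = 0.007837

P(6.7) = 8×L_0(6.7) + (-10)×L_1(6.7) + (-10)×L_2(6.7) + 17×L_3(6.7) + 11×L_4(6.7)
P(6.7) = -11.607287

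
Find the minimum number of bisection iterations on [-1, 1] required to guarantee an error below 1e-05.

We need (b-a)/2^n ≤ 1e-05
(1 - (-1))/2^n ≤ 1e-05
2/2^n ≤ 1e-05
2^n ≥ 200000
n ≥ log₂(200000) = 17.61
n ≥ 18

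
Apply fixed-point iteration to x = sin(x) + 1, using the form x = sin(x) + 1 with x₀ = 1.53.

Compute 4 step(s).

Equation: x = sin(x) + 1
Fixed-point form: x = sin(x) + 1
x₀ = 1.53

x_1 = g(1.530000) = 1.999168
x_2 = g(1.999168) = 1.909643
x_3 = g(1.909643) = 1.943139
x_4 = g(1.943139) = 1.931478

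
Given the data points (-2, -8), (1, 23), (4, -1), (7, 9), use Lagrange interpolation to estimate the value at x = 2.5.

Lagrange interpolation formula:
P(x) = Σ yᵢ × Lᵢ(x)
where Lᵢ(x) = Π_{j≠i} (x - xⱼ)/(xᵢ - xⱼ)

L_0(2.5) = (2.5 - 1)/(-2 - 1) × (2.5 - 4)/(-2 - 4) × (2.5 - 7)/(-2 - 7) = -0.062500
L_1(2.5) = (2.5 - (-2))/(1 - (-2)) × (2.5 - 4)/(1 - 4) × (2.5 - 7)/(1 - 7) = 0.562500
L_2(2.5) = (2.5 - (-2))/(4 - (-2)) × (2.5 - 1)/(4 - 1) × (2.5 - 7)/(4 - 7) = 0.562500
L_3(2.5) = (2.5 - (-2))/(7 - (-2)) × (2.5 - 1)/(7 - 1) × (2.5 - 4)/(7 - 4) = -0.062500

P(2.5) = (-8)×L_0(2.5) + 23×L_1(2.5) + (-1)×L_2(2.5) + 9×L_3(2.5)
P(2.5) = 12.312500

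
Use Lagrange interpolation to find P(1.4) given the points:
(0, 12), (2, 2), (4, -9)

Lagrange interpolation formula:
P(x) = Σ yᵢ × Lᵢ(x)
where Lᵢ(x) = Π_{j≠i} (x - xⱼ)/(xᵢ - xⱼ)

L_0(1.4) = (1.4 - 2)/(0 - 2) × (1.4 - 4)/(0 - 4) = 0.195000
L_1(1.4) = (1.4 - 0)/(2 - 0) × (1.4 - 4)/(2 - 4) = 0.910000
L_2(1.4) = (1.4 - 0)/(4 - 0) × (1.4 - 2)/(4 - 2) = -0.105000

P(1.4) = 12×L_0(1.4) + 2×L_1(1.4) + (-9)×L_2(1.4)
P(1.4) = 5.105000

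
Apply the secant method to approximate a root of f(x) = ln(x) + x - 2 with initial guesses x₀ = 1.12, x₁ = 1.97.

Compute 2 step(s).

f(x) = ln(x) + x - 2
x₀ = 1.12, x₁ = 1.97

Secant formula: x_{n+1} = x_n - f(x_n)(x_n - x_{n-1})/(f(x_n) - f(x_{n-1}))

Iteration 1:
  f(1.120000) = -0.766671
  f(1.970000) = 0.648034
  x_2 = 1.970000 - 0.648034×(1.970000 - 1.120000)/(0.648034 - (-0.766671))
       = 1.580641
Iteration 2:
  f(1.970000) = 0.648034
  f(1.580641) = 0.038471
  x_3 = 1.580641 - 0.038471×(1.580641 - 1.970000)/(0.038471 - 0.648034)
       = 1.556067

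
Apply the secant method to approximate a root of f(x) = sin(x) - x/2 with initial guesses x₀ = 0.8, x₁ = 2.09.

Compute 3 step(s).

f(x) = sin(x) - x/2
x₀ = 0.8, x₁ = 2.09

Secant formula: x_{n+1} = x_n - f(x_n)(x_n - x_{n-1})/(f(x_n) - f(x_{n-1}))

Iteration 1:
  f(0.800000) = 0.317356
  f(2.090000) = -0.176785
  x_2 = 2.090000 - (-0.176785)×(2.090000 - 0.800000)/(-0.176785 - 0.317356)
       = 1.628486
Iteration 2:
  f(2.090000) = -0.176785
  f(1.628486) = 0.184093
  x_3 = 1.628486 - 0.184093×(1.628486 - 2.090000)/(0.184093 - (-0.176785))
       = 1.863916
Iteration 3:
  f(1.628486) = 0.184093
  f(1.863916) = 0.025389
  x_4 = 1.863916 - 0.025389×(1.863916 - 1.628486)/(0.025389 - 0.184093)
       = 1.901580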